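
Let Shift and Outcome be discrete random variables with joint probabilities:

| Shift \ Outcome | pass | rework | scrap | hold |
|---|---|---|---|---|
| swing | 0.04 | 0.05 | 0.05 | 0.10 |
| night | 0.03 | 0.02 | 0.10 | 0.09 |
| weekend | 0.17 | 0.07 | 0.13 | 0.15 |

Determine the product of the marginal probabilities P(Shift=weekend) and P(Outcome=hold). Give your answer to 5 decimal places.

0.17680

P(Shift=weekend) = 0.17 + 0.07 + 0.13 + 0.15 = 0.52.
P(Outcome=hold) = 0.10 + 0.09 + 0.15 = 0.34.
Product: 0.52 × 0.34 = 0.17680.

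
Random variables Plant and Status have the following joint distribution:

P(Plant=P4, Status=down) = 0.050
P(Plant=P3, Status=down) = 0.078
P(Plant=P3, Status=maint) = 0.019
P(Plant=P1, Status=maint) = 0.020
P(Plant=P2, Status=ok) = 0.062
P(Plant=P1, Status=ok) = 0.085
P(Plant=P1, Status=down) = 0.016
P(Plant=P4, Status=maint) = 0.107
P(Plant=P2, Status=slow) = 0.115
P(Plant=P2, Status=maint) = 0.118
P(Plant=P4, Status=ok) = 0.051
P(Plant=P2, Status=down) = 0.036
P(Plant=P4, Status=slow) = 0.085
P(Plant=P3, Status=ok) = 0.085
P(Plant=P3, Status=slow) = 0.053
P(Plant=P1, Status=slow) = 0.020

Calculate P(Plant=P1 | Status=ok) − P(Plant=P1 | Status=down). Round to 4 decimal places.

P(Status=ok) = 0.085 + 0.062 + 0.085 + 0.051 = 0.283; P(Plant=P1 | Status=ok) = 0.085/0.283 = 0.30035.
P(Status=down) = 0.016 + 0.036 + 0.078 + 0.050 = 0.180; P(Plant=P1 | Status=down) = 0.016/0.180 = 0.08889.
Difference = 0.2115.

0.2115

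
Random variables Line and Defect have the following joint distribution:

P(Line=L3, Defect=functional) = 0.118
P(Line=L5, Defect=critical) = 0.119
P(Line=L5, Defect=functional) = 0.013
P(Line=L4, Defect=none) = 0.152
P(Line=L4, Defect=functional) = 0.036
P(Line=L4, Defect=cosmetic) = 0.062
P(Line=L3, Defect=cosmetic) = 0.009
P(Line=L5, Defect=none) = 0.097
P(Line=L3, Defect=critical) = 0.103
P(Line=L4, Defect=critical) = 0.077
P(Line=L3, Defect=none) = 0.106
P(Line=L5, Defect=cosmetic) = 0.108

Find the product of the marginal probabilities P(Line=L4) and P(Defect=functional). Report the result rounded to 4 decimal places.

0.0546

P(Line=L4) = 0.152 + 0.062 + 0.036 + 0.077 = 0.327.
P(Defect=functional) = 0.118 + 0.036 + 0.013 = 0.167.
Product: 0.327 × 0.167 = 0.0546.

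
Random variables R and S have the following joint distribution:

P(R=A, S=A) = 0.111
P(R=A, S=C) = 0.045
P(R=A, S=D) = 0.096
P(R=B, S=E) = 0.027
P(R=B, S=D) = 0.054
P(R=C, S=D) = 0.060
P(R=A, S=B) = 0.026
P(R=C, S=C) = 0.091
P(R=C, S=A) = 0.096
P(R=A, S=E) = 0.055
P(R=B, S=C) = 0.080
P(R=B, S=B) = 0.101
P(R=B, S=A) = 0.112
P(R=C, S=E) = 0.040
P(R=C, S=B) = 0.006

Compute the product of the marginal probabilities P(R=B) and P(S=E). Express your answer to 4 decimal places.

P(R=B) = 0.112 + 0.101 + 0.080 + 0.054 + 0.027 = 0.374.
P(S=E) = 0.055 + 0.027 + 0.040 = 0.122.
Product: 0.374 × 0.122 = 0.0456.

0.0456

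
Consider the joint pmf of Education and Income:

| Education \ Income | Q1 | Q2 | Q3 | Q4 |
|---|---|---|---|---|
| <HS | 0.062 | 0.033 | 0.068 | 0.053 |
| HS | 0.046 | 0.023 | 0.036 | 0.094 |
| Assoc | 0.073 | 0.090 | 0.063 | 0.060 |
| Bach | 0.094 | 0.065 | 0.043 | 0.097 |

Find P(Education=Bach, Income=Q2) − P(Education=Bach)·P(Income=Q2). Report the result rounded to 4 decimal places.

0.0019

P(Education=Bach) = 0.094 + 0.065 + 0.043 + 0.097 = 0.299.
P(Income=Q2) = 0.033 + 0.023 + 0.090 + 0.065 = 0.211.
P(Education=Bach, Income=Q2) − P(Education=Bach)P(Income=Q2) = 0.065 − 0.299×0.211 = 0.0019.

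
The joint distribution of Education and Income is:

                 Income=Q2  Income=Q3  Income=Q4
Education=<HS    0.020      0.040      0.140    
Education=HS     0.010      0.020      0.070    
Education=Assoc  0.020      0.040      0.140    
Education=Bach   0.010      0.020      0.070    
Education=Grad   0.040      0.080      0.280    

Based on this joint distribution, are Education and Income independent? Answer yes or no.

yes

Every cell satisfies P(Education,Income) = P(Education)·P(Income). For instance P(Education=Bach) = 0.100, P(Income=Q4) = 0.700, and 0.100×0.700 = 0.070 matches the joint entry. So Education and Income are independent.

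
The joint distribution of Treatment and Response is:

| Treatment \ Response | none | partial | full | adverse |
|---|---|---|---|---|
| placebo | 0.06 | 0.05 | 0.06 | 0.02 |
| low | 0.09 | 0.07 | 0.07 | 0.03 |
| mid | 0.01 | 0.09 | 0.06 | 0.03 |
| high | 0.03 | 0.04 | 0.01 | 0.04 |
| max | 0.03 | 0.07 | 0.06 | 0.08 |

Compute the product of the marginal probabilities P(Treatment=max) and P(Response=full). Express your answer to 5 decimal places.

0.06240

P(Treatment=max) = 0.03 + 0.07 + 0.06 + 0.08 = 0.24.
P(Response=full) = 0.06 + 0.07 + 0.06 + 0.01 + 0.06 = 0.26.
Product: 0.24 × 0.26 = 0.06240.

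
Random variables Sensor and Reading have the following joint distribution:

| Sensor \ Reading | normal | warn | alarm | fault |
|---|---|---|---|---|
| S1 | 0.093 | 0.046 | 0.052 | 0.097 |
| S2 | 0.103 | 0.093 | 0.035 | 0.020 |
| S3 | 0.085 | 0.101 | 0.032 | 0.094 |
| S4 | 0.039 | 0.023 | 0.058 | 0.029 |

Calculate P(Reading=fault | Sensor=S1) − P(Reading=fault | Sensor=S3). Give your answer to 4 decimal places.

0.0355

P(Sensor=S1) = 0.093 + 0.046 + 0.052 + 0.097 = 0.288; P(Reading=fault | Sensor=S1) = 0.097/0.288 = 0.33681.
P(Sensor=S3) = 0.085 + 0.101 + 0.032 + 0.094 = 0.312; P(Reading=fault | Sensor=S3) = 0.094/0.312 = 0.30128.
Difference = 0.0355.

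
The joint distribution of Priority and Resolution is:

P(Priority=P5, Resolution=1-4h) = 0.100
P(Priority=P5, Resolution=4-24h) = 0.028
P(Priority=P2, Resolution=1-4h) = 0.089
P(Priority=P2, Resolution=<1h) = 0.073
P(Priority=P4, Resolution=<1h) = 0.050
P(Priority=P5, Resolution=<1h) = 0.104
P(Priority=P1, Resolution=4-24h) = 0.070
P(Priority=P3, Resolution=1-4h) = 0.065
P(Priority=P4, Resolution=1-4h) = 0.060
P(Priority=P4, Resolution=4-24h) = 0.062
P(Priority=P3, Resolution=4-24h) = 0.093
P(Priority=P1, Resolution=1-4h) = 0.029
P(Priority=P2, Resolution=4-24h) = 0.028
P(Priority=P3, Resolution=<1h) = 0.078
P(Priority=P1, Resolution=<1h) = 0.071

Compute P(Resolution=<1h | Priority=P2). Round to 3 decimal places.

0.384

P(Priority=P2) = 0.073 + 0.089 + 0.028 = 0.190.
P(Resolution=<1h | Priority=P2) = 0.073/0.190 = 0.384.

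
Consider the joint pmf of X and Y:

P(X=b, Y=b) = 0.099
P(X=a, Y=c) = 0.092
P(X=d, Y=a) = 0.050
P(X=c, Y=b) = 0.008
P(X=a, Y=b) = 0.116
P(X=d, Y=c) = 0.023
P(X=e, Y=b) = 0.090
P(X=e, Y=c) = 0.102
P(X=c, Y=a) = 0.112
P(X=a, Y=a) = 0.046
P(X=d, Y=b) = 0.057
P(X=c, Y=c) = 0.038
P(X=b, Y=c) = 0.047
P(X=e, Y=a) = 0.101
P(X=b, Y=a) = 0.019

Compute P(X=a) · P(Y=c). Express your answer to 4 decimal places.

P(X=a) = 0.046 + 0.116 + 0.092 = 0.254.
P(Y=c) = 0.092 + 0.047 + 0.038 + 0.023 + 0.102 = 0.302.
Product: 0.254 × 0.302 = 0.0767.

0.0767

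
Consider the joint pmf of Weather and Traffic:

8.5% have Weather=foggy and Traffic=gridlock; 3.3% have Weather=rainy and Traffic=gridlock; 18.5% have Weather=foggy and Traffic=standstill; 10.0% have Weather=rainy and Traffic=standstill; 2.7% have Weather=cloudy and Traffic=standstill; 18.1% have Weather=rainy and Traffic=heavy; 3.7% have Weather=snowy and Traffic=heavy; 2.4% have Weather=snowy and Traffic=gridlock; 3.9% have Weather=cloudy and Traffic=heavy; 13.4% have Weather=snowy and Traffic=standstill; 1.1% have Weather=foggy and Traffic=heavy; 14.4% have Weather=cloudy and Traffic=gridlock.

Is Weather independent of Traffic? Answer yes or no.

no

P(Weather=rainy) = 0.314 and P(Traffic=heavy) = 0.268, so their product is 0.08415, but P(Weather=rainy, Traffic=heavy) = 0.181. Since these differ, Weather and Traffic are not independent.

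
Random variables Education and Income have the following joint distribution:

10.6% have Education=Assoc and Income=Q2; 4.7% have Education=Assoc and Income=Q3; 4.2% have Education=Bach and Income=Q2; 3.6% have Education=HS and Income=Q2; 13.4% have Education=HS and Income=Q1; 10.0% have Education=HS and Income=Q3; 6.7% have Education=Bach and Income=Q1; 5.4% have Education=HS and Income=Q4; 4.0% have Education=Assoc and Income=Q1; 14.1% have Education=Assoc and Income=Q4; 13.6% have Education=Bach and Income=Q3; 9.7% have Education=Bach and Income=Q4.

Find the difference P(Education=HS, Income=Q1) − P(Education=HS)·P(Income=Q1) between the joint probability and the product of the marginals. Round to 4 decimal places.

P(Education=HS) = 0.134 + 0.036 + 0.100 + 0.054 = 0.324.
P(Income=Q1) = 0.134 + 0.040 + 0.067 = 0.241.
P(Education=HS, Income=Q1) − P(Education=HS)P(Income=Q1) = 0.134 − 0.324×0.241 = 0.0559.

0.0559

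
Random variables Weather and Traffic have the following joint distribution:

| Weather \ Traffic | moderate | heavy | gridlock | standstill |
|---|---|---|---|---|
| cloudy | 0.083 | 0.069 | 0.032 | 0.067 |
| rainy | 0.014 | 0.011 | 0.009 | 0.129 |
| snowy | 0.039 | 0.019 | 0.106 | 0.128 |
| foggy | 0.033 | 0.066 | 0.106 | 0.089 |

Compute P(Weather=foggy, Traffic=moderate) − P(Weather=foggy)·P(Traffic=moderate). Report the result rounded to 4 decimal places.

P(Weather=foggy) = 0.033 + 0.066 + 0.106 + 0.089 = 0.294.
P(Traffic=moderate) = 0.083 + 0.014 + 0.039 + 0.033 = 0.169.
P(Weather=foggy, Traffic=moderate) − P(Weather=foggy)P(Traffic=moderate) = 0.033 − 0.294×0.169 = -0.0167.

-0.0167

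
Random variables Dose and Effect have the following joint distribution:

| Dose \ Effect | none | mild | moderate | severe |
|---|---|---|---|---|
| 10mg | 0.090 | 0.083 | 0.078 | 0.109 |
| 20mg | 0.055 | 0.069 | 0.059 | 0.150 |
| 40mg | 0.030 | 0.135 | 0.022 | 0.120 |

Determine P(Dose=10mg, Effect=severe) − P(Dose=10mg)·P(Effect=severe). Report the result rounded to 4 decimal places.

-0.0274

P(Dose=10mg) = 0.090 + 0.083 + 0.078 + 0.109 = 0.360.
P(Effect=severe) = 0.109 + 0.150 + 0.120 = 0.379.
P(Dose=10mg, Effect=severe) − P(Dose=10mg)P(Effect=severe) = 0.109 − 0.360×0.379 = -0.0274.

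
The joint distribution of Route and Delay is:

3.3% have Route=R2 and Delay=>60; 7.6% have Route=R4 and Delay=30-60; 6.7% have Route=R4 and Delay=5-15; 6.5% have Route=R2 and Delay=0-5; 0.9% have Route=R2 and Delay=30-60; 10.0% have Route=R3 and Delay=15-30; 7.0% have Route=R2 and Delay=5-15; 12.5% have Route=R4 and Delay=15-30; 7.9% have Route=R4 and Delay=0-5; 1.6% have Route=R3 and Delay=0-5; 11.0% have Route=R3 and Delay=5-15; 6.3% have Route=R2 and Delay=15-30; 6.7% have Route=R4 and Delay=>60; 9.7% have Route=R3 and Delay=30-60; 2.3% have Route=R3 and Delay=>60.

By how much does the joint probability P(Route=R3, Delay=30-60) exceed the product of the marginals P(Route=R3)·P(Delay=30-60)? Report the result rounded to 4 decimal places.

0.0340

P(Route=R3) = 0.016 + 0.110 + 0.100 + 0.097 + 0.023 = 0.346.
P(Delay=30-60) = 0.009 + 0.097 + 0.076 = 0.182.
P(Route=R3, Delay=30-60) − P(Route=R3)P(Delay=30-60) = 0.097 − 0.346×0.182 = 0.0340.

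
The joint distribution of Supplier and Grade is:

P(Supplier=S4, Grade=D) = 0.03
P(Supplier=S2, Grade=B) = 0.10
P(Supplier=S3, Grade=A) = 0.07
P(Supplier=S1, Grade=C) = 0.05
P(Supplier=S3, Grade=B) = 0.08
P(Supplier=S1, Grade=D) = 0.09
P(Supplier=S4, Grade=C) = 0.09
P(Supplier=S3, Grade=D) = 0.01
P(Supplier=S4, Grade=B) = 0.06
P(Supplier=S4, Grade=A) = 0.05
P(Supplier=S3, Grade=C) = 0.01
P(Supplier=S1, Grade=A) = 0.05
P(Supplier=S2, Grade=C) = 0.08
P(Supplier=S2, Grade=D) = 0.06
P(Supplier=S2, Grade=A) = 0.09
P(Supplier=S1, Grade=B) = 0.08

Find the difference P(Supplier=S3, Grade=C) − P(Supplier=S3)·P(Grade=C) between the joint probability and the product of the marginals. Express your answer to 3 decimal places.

-0.029

P(Supplier=S3) = 0.07 + 0.08 + 0.01 + 0.01 = 0.17.
P(Grade=C) = 0.05 + 0.08 + 0.01 + 0.09 = 0.23.
P(Supplier=S3, Grade=C) − P(Supplier=S3)P(Grade=C) = 0.01 − 0.17×0.23 = -0.029.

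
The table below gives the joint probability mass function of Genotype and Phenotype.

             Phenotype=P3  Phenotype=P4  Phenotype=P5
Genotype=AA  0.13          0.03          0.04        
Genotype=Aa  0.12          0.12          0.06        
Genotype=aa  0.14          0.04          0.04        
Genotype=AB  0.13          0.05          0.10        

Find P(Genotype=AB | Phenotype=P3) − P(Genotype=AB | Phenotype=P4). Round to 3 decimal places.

P(Phenotype=P3) = 0.13 + 0.12 + 0.14 + 0.13 = 0.52; P(Genotype=AB | Phenotype=P3) = 0.13/0.52 = 0.2500.
P(Phenotype=P4) = 0.03 + 0.12 + 0.04 + 0.05 = 0.24; P(Genotype=AB | Phenotype=P4) = 0.05/0.24 = 0.2083.
Difference = 0.042.

0.042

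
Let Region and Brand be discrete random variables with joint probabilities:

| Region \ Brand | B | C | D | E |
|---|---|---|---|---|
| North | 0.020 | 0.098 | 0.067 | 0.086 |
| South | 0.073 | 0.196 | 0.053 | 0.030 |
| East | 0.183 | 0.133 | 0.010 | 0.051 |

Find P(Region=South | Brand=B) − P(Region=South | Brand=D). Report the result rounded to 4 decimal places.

-0.1432

P(Brand=B) = 0.020 + 0.073 + 0.183 = 0.276; P(Region=South | Brand=B) = 0.073/0.276 = 0.26449.
P(Brand=D) = 0.067 + 0.053 + 0.010 = 0.130; P(Region=South | Brand=D) = 0.053/0.130 = 0.40769.
Difference = -0.1432.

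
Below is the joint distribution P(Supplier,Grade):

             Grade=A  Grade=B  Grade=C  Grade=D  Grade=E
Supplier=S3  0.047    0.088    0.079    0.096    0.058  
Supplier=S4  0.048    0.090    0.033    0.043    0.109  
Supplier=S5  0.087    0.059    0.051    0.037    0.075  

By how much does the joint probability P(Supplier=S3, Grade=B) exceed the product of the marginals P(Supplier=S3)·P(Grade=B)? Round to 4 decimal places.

P(Supplier=S3) = 0.047 + 0.088 + 0.079 + 0.096 + 0.058 = 0.368.
P(Grade=B) = 0.088 + 0.090 + 0.059 = 0.237.
P(Supplier=S3, Grade=B) − P(Supplier=S3)P(Grade=B) = 0.088 − 0.368×0.237 = 0.0008.

0.0008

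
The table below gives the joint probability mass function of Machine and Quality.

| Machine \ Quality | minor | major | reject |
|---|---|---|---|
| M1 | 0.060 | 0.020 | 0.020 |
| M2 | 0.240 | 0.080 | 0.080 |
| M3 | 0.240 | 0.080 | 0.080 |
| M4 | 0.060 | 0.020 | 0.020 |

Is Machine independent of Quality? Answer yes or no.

yes

Every cell satisfies P(Machine,Quality) = P(Machine)·P(Quality). For instance P(Machine=M4) = 0.100, P(Quality=minor) = 0.600, and 0.100×0.600 = 0.060 matches the joint entry. So Machine and Quality are independent.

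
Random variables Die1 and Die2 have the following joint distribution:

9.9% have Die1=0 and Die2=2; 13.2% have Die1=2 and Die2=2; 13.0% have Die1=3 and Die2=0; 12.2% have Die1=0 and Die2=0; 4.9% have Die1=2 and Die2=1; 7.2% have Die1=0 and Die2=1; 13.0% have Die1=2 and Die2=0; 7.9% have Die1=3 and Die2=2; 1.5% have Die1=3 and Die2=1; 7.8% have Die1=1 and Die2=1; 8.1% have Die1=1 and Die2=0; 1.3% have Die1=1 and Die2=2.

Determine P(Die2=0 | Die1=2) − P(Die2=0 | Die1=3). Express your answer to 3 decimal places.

P(Die1=2) = 0.130 + 0.049 + 0.132 = 0.311; P(Die2=0 | Die1=2) = 0.130/0.311 = 0.4180.
P(Die1=3) = 0.130 + 0.015 + 0.079 = 0.224; P(Die2=0 | Die1=3) = 0.130/0.224 = 0.5804.
Difference = -0.162.

-0.162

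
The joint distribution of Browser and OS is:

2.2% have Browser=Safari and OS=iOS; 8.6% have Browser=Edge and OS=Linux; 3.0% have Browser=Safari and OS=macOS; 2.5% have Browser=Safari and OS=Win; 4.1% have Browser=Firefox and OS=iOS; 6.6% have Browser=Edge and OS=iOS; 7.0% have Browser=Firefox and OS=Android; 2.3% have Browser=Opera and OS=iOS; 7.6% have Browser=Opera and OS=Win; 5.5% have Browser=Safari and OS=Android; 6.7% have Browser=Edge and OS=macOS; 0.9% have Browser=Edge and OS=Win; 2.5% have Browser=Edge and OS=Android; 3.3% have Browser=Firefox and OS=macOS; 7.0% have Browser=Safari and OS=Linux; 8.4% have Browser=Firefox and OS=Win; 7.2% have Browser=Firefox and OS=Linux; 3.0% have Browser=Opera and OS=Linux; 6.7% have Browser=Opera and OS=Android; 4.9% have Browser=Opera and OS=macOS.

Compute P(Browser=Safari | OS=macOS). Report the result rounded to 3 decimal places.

0.168

P(OS=macOS) = 0.033 + 0.030 + 0.067 + 0.049 = 0.179.
P(Browser=Safari | OS=macOS) = 0.030/0.179 = 0.168.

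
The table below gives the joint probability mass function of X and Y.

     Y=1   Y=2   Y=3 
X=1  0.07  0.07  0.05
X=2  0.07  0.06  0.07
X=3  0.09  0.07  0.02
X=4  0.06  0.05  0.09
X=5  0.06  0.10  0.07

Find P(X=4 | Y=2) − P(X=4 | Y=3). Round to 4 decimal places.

P(Y=2) = 0.07 + 0.06 + 0.07 + 0.05 + 0.10 = 0.35; P(X=4 | Y=2) = 0.05/0.35 = 0.14286.
P(Y=3) = 0.05 + 0.07 + 0.02 + 0.09 + 0.07 = 0.30; P(X=4 | Y=3) = 0.09/0.30 = 0.30000.
Difference = -0.1571.

-0.1571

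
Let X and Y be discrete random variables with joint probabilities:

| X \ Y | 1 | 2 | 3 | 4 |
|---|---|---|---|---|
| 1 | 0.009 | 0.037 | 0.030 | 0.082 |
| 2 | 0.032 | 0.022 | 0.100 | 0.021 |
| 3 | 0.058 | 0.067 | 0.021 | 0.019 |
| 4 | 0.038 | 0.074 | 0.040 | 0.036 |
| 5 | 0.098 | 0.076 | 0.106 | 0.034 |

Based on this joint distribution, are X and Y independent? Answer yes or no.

no

P(X=1) = 0.158 and P(Y=4) = 0.192, so their product is 0.03034, but P(X=1, Y=4) = 0.082. Since these differ, X and Y are not independent.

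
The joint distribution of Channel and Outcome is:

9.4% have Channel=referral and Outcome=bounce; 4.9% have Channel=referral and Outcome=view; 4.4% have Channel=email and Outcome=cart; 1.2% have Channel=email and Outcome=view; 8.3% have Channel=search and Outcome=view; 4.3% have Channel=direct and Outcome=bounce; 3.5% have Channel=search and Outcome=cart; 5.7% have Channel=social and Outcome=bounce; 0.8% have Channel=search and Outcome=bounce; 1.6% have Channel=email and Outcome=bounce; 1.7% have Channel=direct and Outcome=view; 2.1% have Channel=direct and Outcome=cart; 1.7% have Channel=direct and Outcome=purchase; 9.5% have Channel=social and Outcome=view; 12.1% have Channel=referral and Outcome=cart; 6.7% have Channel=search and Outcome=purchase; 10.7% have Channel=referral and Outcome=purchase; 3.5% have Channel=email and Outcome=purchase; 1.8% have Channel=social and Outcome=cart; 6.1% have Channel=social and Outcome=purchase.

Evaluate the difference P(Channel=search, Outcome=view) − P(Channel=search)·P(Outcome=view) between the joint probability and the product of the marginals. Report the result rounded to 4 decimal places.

0.0336

P(Channel=search) = 0.008 + 0.083 + 0.035 + 0.067 = 0.193.
P(Outcome=view) = 0.012 + 0.083 + 0.095 + 0.017 + 0.049 = 0.256.
P(Channel=search, Outcome=view) − P(Channel=search)P(Outcome=view) = 0.083 − 0.193×0.256 = 0.0336.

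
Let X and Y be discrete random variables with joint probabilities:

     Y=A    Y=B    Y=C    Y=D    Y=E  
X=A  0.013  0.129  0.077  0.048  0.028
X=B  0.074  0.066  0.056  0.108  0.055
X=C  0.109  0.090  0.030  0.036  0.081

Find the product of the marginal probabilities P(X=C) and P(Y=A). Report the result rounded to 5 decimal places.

0.06782

P(X=C) = 0.109 + 0.090 + 0.030 + 0.036 + 0.081 = 0.346.
P(Y=A) = 0.013 + 0.074 + 0.109 = 0.196.
Product: 0.346 × 0.196 = 0.06782.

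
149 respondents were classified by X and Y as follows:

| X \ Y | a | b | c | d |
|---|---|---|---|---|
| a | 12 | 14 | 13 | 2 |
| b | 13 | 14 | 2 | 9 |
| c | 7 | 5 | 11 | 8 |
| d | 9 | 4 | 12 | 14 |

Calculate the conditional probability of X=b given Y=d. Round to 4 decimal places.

Total with Y=d: 2 + 9 + 8 + 14 = 33.
P(X=b | Y=d) = 9/33 = 0.2727.

0.2727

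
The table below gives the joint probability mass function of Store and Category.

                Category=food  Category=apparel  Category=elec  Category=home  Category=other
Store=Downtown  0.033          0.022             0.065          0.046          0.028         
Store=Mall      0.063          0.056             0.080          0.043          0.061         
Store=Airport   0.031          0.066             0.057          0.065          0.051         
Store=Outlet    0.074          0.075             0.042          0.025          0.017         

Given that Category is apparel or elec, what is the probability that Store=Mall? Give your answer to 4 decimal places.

0.2937

P(Category=apparel) = 0.022 + 0.056 + 0.066 + 0.075 = 0.219.
P(Category=elec) = 0.065 + 0.080 + 0.057 + 0.042 = 0.244.
P(Category ∈ {apparel, elec}) = 0.219 + 0.244 = 0.463; P(Store=Mall, Category ∈ {apparel, elec}) = 0.056 + 0.080 = 0.136.
P(Store=Mall | Category ∈ {apparel, elec}) = 0.136/0.463 = 0.2937.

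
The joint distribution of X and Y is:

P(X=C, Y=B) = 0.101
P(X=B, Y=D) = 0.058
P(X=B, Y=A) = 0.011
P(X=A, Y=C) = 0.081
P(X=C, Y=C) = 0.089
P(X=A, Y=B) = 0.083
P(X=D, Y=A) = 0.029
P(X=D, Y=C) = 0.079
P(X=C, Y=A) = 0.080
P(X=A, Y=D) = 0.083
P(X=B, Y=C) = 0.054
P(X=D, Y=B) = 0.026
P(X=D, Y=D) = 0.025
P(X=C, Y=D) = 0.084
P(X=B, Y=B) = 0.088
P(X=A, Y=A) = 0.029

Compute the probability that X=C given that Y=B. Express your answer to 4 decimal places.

P(Y=B) = 0.083 + 0.088 + 0.101 + 0.026 = 0.298.
P(X=C | Y=B) = 0.101/0.298 = 0.3389.

0.3389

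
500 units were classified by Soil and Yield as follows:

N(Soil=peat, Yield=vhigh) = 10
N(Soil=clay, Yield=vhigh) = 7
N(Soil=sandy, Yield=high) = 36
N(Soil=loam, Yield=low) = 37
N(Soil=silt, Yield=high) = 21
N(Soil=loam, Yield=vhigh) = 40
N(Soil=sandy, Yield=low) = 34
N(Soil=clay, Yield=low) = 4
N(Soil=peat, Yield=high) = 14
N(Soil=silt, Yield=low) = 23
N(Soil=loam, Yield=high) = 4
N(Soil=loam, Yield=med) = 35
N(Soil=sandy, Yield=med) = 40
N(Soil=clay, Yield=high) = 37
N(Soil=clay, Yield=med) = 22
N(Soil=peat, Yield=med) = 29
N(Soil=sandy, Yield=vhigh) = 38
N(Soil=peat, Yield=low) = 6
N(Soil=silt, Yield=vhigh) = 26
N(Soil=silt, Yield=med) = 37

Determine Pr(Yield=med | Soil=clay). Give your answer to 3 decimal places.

Total with Soil=clay: 4 + 22 + 37 + 7 = 70.
P(Yield=med | Soil=clay) = 22/70 = 0.314.

0.314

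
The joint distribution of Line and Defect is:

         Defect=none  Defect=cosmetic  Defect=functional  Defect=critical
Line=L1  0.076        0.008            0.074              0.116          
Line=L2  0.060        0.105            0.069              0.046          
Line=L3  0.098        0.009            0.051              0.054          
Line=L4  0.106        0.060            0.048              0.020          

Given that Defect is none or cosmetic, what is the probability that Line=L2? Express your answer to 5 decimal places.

0.31609

P(Defect=none) = 0.076 + 0.060 + 0.098 + 0.106 = 0.340.
P(Defect=cosmetic) = 0.008 + 0.105 + 0.009 + 0.060 = 0.182.
P(Defect ∈ {none, cosmetic}) = 0.340 + 0.182 = 0.522; P(Line=L2, Defect ∈ {none, cosmetic}) = 0.060 + 0.105 = 0.165.
P(Line=L2 | Defect ∈ {none, cosmetic}) = 0.165/0.522 = 0.31609.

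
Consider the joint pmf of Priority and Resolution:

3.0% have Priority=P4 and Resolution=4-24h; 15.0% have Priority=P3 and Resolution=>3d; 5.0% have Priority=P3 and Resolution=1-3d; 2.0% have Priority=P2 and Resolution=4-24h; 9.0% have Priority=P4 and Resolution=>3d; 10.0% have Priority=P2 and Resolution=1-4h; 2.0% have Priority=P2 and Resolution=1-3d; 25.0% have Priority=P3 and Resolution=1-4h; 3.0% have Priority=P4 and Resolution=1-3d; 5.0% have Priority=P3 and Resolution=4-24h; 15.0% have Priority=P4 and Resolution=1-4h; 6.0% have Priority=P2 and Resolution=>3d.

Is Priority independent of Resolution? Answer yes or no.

Every cell satisfies P(Priority,Resolution) = P(Priority)·P(Resolution). For instance P(Priority=P2) = 0.200, P(Resolution=4-24h) = 0.100, and 0.200×0.100 = 0.020 matches the joint entry. So Priority and Resolution are independent.

yes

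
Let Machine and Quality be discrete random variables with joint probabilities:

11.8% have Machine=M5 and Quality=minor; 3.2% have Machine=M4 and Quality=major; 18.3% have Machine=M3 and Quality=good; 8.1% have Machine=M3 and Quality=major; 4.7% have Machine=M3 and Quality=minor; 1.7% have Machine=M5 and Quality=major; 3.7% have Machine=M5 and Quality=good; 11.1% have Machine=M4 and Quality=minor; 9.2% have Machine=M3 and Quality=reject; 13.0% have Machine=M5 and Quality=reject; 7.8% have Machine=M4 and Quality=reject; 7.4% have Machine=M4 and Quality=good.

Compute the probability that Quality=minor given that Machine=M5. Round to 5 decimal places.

P(Machine=M5) = 0.037 + 0.118 + 0.017 + 0.130 = 0.302.
P(Quality=minor | Machine=M5) = 0.118/0.302 = 0.39073.

0.39073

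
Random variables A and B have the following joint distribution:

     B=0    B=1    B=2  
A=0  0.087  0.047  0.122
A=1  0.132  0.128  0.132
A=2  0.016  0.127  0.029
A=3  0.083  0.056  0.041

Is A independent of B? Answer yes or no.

P(A=2) = 0.172 and P(B=1) = 0.358, so their product is 0.06158, but P(A=2, B=1) = 0.127. Since these differ, A and B are not independent.

no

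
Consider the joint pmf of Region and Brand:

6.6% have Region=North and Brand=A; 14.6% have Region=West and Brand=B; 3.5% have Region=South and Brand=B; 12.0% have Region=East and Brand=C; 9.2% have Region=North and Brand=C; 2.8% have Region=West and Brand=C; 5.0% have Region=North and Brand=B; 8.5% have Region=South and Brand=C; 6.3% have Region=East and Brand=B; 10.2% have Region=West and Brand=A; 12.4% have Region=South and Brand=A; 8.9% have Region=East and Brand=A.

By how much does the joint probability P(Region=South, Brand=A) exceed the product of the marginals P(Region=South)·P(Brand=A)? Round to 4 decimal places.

P(Region=South) = 0.124 + 0.035 + 0.085 = 0.244.
P(Brand=A) = 0.066 + 0.124 + 0.089 + 0.102 = 0.381.
P(Region=South, Brand=A) − P(Region=South)P(Brand=A) = 0.124 − 0.244×0.381 = 0.0310.

0.0310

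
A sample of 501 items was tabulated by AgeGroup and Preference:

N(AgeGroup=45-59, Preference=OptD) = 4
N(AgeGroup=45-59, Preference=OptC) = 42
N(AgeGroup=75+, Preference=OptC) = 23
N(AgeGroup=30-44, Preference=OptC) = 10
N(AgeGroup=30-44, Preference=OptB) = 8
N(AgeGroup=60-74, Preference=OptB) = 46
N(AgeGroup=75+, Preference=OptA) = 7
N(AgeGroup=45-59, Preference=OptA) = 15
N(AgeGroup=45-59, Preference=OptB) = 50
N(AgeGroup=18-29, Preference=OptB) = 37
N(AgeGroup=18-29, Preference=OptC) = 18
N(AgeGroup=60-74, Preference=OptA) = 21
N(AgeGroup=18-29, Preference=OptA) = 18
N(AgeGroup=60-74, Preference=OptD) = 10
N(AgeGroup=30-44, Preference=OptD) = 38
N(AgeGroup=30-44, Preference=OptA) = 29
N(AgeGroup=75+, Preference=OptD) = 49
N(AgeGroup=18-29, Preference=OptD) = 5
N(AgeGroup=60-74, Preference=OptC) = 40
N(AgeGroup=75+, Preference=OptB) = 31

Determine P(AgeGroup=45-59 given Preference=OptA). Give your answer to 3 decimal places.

Total with Preference=OptA: 18 + 29 + 15 + 21 + 7 = 90.
P(AgeGroup=45-59 | Preference=OptA) = 15/90 = 0.167.

0.167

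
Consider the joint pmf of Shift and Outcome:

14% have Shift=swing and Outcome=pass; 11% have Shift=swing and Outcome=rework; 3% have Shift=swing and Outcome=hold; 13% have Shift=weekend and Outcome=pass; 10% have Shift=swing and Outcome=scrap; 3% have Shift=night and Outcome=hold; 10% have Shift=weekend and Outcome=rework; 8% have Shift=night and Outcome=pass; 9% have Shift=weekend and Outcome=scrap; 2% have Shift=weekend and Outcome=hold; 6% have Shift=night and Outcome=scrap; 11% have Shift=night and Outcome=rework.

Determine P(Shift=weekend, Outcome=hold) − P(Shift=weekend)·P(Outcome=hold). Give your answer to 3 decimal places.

P(Shift=weekend) = 0.13 + 0.10 + 0.09 + 0.02 = 0.34.
P(Outcome=hold) = 0.03 + 0.03 + 0.02 = 0.08.
P(Shift=weekend, Outcome=hold) − P(Shift=weekend)P(Outcome=hold) = 0.02 − 0.34×0.08 = -0.007.

-0.007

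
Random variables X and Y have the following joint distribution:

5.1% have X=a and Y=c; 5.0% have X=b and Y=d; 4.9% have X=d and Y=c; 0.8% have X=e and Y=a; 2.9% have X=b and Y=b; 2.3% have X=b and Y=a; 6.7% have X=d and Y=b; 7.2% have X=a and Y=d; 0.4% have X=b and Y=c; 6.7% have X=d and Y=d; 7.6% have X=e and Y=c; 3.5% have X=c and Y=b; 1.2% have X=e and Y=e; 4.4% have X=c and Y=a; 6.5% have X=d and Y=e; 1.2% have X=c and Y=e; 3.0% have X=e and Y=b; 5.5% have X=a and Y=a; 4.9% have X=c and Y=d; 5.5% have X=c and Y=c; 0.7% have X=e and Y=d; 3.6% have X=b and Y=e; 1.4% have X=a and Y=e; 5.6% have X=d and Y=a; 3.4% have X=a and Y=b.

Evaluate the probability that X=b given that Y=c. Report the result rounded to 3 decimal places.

0.017

P(Y=c) = 0.051 + 0.004 + 0.055 + 0.049 + 0.076 = 0.235.
P(X=b | Y=c) = 0.004/0.235 = 0.017.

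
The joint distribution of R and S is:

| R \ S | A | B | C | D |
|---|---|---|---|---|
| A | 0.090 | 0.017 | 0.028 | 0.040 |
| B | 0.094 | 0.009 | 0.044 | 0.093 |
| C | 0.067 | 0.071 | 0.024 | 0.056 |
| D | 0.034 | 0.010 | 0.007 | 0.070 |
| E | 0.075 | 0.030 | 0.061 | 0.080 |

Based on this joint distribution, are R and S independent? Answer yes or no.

P(R=C) = 0.218 and P(S=B) = 0.137, so their product is 0.02987, but P(R=C, S=B) = 0.071. Since these differ, R and S are not independent.

no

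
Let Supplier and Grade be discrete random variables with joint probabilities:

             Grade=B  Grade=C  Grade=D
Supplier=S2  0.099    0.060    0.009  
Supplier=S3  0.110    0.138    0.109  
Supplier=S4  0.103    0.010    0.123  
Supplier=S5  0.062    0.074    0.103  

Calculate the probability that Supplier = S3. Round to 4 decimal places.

0.3570

P(Supplier=S3) = 0.110 + 0.138 + 0.109 = 0.357.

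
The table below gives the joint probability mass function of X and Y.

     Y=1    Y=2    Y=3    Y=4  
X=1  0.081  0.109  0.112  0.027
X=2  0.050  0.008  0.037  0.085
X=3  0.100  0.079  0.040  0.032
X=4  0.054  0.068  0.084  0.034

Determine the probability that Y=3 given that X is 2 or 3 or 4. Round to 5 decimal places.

0.23994

P(X=2) = 0.050 + 0.008 + 0.037 + 0.085 = 0.180.
P(X=3) = 0.100 + 0.079 + 0.040 + 0.032 = 0.251.
P(X=4) = 0.054 + 0.068 + 0.084 + 0.034 = 0.240.
P(X ∈ {2, 3, 4}) = 0.180 + 0.251 + 0.240 = 0.671; P(Y=3, X ∈ {2, 3, 4}) = 0.037 + 0.040 + 0.084 = 0.161.
P(Y=3 | X ∈ {2, 3, 4}) = 0.161/0.671 = 0.23994.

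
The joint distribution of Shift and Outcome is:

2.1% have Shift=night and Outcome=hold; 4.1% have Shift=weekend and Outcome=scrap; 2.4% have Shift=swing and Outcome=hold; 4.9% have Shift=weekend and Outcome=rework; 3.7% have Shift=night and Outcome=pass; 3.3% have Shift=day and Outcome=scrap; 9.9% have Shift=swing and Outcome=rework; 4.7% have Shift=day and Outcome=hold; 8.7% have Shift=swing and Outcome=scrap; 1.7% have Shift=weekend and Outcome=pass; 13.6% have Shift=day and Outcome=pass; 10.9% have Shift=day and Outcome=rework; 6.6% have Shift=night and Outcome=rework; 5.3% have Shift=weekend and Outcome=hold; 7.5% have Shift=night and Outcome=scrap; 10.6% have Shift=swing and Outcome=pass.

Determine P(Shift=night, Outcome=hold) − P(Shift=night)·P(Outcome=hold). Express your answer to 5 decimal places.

P(Shift=night) = 0.037 + 0.066 + 0.075 + 0.021 = 0.199.
P(Outcome=hold) = 0.047 + 0.024 + 0.021 + 0.053 = 0.145.
P(Shift=night, Outcome=hold) − P(Shift=night)P(Outcome=hold) = 0.021 − 0.199×0.145 = -0.00786.

-0.00786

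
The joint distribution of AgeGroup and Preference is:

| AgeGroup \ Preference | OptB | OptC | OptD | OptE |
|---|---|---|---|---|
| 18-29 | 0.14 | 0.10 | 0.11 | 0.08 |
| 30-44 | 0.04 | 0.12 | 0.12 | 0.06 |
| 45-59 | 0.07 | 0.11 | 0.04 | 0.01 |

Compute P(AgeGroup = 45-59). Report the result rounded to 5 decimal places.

P(AgeGroup=45-59) = 0.07 + 0.11 + 0.04 + 0.01 = 0.23.

0.23000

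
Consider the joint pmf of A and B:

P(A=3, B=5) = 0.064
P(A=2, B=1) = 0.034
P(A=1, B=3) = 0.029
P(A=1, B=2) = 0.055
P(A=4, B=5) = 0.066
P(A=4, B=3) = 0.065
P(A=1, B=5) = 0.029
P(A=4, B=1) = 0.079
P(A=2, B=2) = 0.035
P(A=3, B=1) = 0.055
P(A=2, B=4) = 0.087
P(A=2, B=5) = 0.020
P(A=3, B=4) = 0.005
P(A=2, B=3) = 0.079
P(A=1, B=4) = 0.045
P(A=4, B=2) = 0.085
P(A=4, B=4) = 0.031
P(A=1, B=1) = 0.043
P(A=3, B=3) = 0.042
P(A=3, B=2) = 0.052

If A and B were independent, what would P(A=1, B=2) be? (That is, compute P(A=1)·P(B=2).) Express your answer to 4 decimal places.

P(A=1) = 0.043 + 0.055 + 0.029 + 0.045 + 0.029 = 0.201.
P(B=2) = 0.055 + 0.035 + 0.052 + 0.085 = 0.227.
Product: 0.201 × 0.227 = 0.0456.

0.0456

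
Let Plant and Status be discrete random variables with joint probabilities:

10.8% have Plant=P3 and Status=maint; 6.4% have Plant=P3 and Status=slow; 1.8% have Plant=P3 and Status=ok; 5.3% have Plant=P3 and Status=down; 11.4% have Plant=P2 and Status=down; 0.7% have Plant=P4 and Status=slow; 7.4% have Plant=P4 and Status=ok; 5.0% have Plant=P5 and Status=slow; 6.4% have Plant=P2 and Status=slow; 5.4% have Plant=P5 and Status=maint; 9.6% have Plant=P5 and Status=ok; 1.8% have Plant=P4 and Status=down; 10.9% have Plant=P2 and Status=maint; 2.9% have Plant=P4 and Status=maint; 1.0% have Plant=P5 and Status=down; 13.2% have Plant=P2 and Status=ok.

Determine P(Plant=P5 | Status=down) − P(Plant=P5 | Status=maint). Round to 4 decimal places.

P(Status=down) = 0.114 + 0.053 + 0.018 + 0.010 = 0.195; P(Plant=P5 | Status=down) = 0.010/0.195 = 0.05128.
P(Status=maint) = 0.109 + 0.108 + 0.029 + 0.054 = 0.300; P(Plant=P5 | Status=maint) = 0.054/0.300 = 0.18000.
Difference = -0.1287.

-0.1287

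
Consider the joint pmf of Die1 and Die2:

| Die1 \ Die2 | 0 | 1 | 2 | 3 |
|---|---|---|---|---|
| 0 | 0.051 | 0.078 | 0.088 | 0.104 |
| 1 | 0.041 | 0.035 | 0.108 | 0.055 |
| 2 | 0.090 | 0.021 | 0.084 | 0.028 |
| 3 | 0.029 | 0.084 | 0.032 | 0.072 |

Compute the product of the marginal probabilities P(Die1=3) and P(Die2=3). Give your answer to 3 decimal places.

P(Die1=3) = 0.029 + 0.084 + 0.032 + 0.072 = 0.217.
P(Die2=3) = 0.104 + 0.055 + 0.028 + 0.072 = 0.259.
Product: 0.217 × 0.259 = 0.056.

0.056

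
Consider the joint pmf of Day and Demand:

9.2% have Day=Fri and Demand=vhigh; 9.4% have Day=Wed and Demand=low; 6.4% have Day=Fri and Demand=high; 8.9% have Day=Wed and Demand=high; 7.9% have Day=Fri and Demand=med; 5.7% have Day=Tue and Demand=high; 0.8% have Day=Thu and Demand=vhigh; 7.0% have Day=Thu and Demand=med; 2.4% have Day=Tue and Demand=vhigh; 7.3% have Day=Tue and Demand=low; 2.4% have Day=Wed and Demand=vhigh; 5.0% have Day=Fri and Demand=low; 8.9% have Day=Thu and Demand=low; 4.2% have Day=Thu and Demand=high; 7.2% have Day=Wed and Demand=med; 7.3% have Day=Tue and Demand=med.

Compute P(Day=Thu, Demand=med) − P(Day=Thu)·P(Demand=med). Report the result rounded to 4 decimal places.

P(Day=Thu) = 0.089 + 0.070 + 0.042 + 0.008 = 0.209.
P(Demand=med) = 0.073 + 0.072 + 0.070 + 0.079 = 0.294.
P(Day=Thu, Demand=med) − P(Day=Thu)P(Demand=med) = 0.070 − 0.209×0.294 = 0.0086.

0.0086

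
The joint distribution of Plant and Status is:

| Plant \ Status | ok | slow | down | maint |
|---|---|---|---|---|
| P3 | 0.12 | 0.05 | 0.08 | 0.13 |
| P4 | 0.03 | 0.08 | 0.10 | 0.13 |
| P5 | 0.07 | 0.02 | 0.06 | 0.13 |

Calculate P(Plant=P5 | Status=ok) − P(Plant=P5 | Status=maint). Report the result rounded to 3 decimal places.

P(Status=ok) = 0.12 + 0.03 + 0.07 = 0.22; P(Plant=P5 | Status=ok) = 0.07/0.22 = 0.3182.
P(Status=maint) = 0.13 + 0.13 + 0.13 = 0.39; P(Plant=P5 | Status=maint) = 0.13/0.39 = 0.3333.
Difference = -0.015.

-0.015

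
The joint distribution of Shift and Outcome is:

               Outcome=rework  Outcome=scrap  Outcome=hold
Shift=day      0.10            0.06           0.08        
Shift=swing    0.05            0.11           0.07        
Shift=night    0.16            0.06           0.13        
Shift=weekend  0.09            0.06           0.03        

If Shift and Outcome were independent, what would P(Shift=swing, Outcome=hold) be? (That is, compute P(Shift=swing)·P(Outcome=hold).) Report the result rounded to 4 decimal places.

0.0713

P(Shift=swing) = 0.05 + 0.11 + 0.07 = 0.23.
P(Outcome=hold) = 0.08 + 0.07 + 0.13 + 0.03 = 0.31.
Product: 0.23 × 0.31 = 0.0713.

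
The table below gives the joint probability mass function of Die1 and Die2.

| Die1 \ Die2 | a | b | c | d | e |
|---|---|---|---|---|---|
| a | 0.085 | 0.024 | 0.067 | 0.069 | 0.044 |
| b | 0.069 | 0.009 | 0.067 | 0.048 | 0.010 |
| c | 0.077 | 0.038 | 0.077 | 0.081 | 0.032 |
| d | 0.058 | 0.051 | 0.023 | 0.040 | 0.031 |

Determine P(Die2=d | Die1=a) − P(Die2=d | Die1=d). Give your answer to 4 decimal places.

0.0417

P(Die1=a) = 0.085 + 0.024 + 0.067 + 0.069 + 0.044 = 0.289; P(Die2=d | Die1=a) = 0.069/0.289 = 0.23875.
P(Die1=d) = 0.058 + 0.051 + 0.023 + 0.040 + 0.031 = 0.203; P(Die2=d | Die1=d) = 0.040/0.203 = 0.19704.
Difference = 0.0417.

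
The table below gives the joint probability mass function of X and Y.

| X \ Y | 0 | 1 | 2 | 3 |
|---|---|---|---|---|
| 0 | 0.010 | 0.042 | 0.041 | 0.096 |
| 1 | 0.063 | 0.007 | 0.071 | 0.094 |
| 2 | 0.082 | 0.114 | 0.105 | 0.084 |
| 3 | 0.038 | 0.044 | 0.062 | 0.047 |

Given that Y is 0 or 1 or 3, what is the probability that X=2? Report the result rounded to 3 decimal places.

P(Y=0) = 0.010 + 0.063 + 0.082 + 0.038 = 0.193.
P(Y=1) = 0.042 + 0.007 + 0.114 + 0.044 = 0.207.
P(Y=3) = 0.096 + 0.094 + 0.084 + 0.047 = 0.321.
P(Y ∈ {0, 1, 3}) = 0.193 + 0.207 + 0.321 = 0.721; P(X=2, Y ∈ {0, 1, 3}) = 0.082 + 0.114 + 0.084 = 0.280.
P(X=2 | Y ∈ {0, 1, 3}) = 0.280/0.721 = 0.388.

0.388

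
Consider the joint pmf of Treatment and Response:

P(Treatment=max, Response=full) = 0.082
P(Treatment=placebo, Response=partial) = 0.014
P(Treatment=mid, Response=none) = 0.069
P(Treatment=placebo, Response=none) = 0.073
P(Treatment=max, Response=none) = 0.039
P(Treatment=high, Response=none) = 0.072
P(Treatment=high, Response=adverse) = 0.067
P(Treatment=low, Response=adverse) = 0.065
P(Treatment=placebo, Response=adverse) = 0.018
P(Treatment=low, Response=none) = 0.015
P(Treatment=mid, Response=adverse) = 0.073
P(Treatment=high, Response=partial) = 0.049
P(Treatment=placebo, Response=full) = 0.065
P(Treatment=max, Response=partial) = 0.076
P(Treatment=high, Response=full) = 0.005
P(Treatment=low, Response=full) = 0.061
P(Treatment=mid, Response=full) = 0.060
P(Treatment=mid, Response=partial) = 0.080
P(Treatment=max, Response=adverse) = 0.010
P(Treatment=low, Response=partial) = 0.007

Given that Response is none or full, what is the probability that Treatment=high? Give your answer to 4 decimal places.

0.1423

P(Response=none) = 0.073 + 0.015 + 0.069 + 0.072 + 0.039 = 0.268.
P(Response=full) = 0.065 + 0.061 + 0.060 + 0.005 + 0.082 = 0.273.
P(Response ∈ {none, full}) = 0.268 + 0.273 = 0.541; P(Treatment=high, Response ∈ {none, full}) = 0.072 + 0.005 = 0.077.
P(Treatment=high | Response ∈ {none, full}) = 0.077/0.541 = 0.1423.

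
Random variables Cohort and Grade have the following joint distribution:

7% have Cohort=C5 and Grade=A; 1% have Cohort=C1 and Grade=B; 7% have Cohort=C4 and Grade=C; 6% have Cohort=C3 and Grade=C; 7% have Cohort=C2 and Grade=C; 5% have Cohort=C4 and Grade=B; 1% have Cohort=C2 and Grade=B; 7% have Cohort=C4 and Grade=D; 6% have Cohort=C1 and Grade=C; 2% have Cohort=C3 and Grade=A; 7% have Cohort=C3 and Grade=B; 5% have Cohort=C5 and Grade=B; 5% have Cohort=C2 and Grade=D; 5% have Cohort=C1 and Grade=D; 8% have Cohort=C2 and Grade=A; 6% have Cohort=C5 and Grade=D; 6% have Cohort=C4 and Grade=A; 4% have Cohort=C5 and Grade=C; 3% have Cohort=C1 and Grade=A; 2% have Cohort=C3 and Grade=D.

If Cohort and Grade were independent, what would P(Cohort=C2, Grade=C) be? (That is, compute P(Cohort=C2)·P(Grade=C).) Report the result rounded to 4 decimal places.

0.0630

P(Cohort=C2) = 0.08 + 0.01 + 0.07 + 0.05 = 0.21.
P(Grade=C) = 0.06 + 0.07 + 0.06 + 0.07 + 0.04 = 0.30.
Product: 0.21 × 0.30 = 0.0630.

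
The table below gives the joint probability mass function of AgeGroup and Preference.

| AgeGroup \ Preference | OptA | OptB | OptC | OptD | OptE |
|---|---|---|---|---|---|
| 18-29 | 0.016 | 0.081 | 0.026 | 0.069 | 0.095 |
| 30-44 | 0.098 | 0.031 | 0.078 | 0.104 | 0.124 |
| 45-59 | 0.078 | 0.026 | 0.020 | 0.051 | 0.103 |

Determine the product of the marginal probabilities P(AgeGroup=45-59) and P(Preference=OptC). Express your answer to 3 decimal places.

0.034

P(AgeGroup=45-59) = 0.078 + 0.026 + 0.020 + 0.051 + 0.103 = 0.278.
P(Preference=OptC) = 0.026 + 0.078 + 0.020 = 0.124.
Product: 0.278 × 0.124 = 0.034.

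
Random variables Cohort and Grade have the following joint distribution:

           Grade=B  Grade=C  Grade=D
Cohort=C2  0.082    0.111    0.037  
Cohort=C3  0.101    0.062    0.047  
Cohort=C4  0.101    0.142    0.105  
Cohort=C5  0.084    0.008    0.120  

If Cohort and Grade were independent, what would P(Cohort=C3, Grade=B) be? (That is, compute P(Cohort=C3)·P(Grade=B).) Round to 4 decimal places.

0.0773

P(Cohort=C3) = 0.101 + 0.062 + 0.047 = 0.210.
P(Grade=B) = 0.082 + 0.101 + 0.101 + 0.084 = 0.368.
Product: 0.210 × 0.368 = 0.0773.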